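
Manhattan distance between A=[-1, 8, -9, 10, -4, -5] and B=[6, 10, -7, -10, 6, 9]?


d = |-1-6| + |8-10| + |-9+ 7| + |10+ 10| + |-4-6| + |-5-9|
  = 7 + 2 + 2 + 20 + 10 + 14
  = 55

55


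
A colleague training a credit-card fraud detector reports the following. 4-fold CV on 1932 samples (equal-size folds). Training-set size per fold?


Fold size = 1932/4 = 483
Training per fold = 1932 - 483 = 1449

1449


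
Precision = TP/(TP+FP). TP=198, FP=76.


Precision = TP/(TP+FP)
= 198/(198+76)
= 198/274 = 72.26%

72.26%


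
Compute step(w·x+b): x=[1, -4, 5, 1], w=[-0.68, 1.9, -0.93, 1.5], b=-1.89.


z = (1)·(-0.68) + (-4)·(1.9) + (5)·(-0.93) + (1)·(1.5) - 1.89
  = -13.32
step(z) = 0 (z<0)

0


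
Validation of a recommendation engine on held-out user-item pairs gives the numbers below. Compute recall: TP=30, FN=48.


Recall = TP/(TP+FN)
= 30/(30+48)
= 30/78 = 38.46%

38.46%


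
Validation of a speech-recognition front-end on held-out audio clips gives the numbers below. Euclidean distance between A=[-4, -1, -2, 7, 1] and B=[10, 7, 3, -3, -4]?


d = √((-4-10)² + (-1-7)² + (-2-3)² + (7+ 3)² + (1+ 4)²)
  = √(196 + 64 + 25 + 100 + 25)
  = √410 = 20.2485

20.2485


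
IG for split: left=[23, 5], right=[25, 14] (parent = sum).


Parent = [48, 19], H_parent = 0.8603
H_left = 0.6769 (n=28), H_right = 0.9418 (n=39)
H_children = (28/67)·0.6769 + (39/67)·0.9418 = 0.8311
IG = 0.8603 - 0.8311 = 0.0292

0.0292


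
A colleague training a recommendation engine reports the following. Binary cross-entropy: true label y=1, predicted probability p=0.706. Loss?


BCE = -[y·ln(p) + (1-y)·ln(1-p)]
= -1·ln(0.706) - 0
= -ln(0.706) = 0.3481

0.3481


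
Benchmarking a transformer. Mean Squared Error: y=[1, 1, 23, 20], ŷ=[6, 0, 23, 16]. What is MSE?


Squared errors: (1-6)²=25, (1-0)²=1, (23-23)²=0, (20-16)²=16
Sum = 42
MSE = 42/4 = 21/2

21/2


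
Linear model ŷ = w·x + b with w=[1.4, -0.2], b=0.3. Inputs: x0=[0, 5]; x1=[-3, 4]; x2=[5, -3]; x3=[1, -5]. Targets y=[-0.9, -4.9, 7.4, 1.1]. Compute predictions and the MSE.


ŷ0 = (1.4)·(0) + (-0.2)·(5) + 0.3 = -0.7
ŷ1 = (1.4)·(-3) + (-0.2)·(4) + 0.3 = -4.7
ŷ2 = (1.4)·(5) + (-0.2)·(-3) + 0.3 = 7.9
ŷ3 = (1.4)·(1) + (-0.2)·(-5) + 0.3 = 2.7
errors² = [0.04, 0.04, 0.25, 2.56]
MSE = 2.8900/4 = 0.7225

0.7225


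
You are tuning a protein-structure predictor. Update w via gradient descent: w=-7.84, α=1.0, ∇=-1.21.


w_new = w - α·∇
= -7.84 - 1.0·-1.21
= -7.84 + 1.21
= -6.63

-6.63


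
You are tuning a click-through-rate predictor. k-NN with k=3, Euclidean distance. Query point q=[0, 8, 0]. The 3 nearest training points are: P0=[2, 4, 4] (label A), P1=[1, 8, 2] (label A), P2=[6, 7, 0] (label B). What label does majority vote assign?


d(q,P0) = 6.0  (label A)
d(q,P1) = 2.2361  (label A)
d(q,P2) = 6.0828  (label B)
Votes: A=2, B=1
Majority → A

A


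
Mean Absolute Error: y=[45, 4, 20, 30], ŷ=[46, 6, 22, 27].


Absolute errors: |45-46|=1, |4-6|=2, |20-22|=2, |30-27|=3
Sum = 8
MAE = 8/4 = 2

2


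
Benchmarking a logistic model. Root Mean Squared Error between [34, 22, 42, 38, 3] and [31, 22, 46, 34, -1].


MSE = 57/5 = 11.4
RMSE = √(57/5) = 3.3764

3.3764


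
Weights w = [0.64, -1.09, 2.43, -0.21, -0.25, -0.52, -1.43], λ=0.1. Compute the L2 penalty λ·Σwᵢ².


‖w‖₂² = (0.64)² + (-1.09)² + (2.43)² + (-0.21)² + (-0.25)² + (-0.52)² + (-1.43)²
     = 0.4096 + 1.1881 + 5.9049 + 0.0441 + 0.0625 + 0.2704 + 2.0449
     = 9.9245
λ·‖w‖₂² = 0.1·9.9245 = 0.99245

0.99245


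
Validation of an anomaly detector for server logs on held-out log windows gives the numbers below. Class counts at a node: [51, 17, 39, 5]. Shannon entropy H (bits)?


Probabilities: [51/112, 17/112, 39/112, 5/112] ≈ [0.4554, 0.1518, 0.3482, 0.0446]
H = -((51/112)·log₂(51/112) + (17/112)·log₂(17/112) + (39/112)·log₂(39/112) + (5/112)·log₂(5/112))
  = 1.6598 bits

1.6598 bits


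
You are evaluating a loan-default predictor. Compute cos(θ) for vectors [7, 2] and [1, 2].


A·B = 7·1 + 2·2 = 11
‖A‖ = √53 = 7.2801, ‖B‖ = √5 = 2.2361
cos = 11/(√53·√5) = 11/√265 = 0.6757

0.6757


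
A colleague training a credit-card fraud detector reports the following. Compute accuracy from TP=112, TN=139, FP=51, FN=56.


Accuracy = (TP+TN)/(TP+TN+FP+FN)
= (112+139)/(358)
= 251/358 = 70.11%

70.11%


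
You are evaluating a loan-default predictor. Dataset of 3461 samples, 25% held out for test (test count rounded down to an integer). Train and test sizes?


Test = ⌊3461·25/100⌋ = 865
Train = 3461 - 865 = 2596

Train: 2596, Test: 865


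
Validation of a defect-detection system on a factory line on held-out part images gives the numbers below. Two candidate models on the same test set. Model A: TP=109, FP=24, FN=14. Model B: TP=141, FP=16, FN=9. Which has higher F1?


Model A: P=109/133=0.8195, R=109/123=0.8862, F1=2PR/(P+R)=2TP/(2TP+FP+FN)=218/256=0.8516
Model B: P=141/157=0.8981, R=141/150=0.94, F1=2PR/(P+R)=2TP/(2TP+FP+FN)=282/307=0.9186
0.8516 < 0.9186 → Model B

Model B


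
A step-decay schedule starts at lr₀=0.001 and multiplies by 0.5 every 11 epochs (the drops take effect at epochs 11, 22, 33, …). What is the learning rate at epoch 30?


n_drops = ⌊30/11⌋ = 2
lr = 0.001·0.5^2 = 0.001·0.25 = 0.00025

0.00025


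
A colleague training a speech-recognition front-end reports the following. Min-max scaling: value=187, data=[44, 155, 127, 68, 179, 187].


min=44, max=187
(187-44)/(187-44) = 143/143 = 1.0

1.0


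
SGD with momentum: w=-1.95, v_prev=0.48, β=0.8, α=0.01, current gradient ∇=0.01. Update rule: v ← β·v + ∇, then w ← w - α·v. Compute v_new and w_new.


v_new = 0.8·0.48 + 0.01 = 0.384 + 0.01 = 0.394
w_new = -1.95 - 0.01·0.394 = -1.95 - 0.00394 = -1.95394

v_new=0.394, w_new=-1.95394


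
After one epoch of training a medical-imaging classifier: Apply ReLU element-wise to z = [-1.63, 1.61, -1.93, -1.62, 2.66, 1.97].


ReLU(-1.63) = max(0, -1.63) = 0.0
ReLU(1.61) = max(0, 1.61) = 1.61
ReLU(-1.93) = max(0, -1.93) = 0.0
ReLU(-1.62) = max(0, -1.62) = 0.0
ReLU(2.66) = max(0, 2.66) = 2.66
ReLU(1.97) = max(0, 1.97) = 1.97
result = [0.0, 1.61, 0.0, 0.0, 2.66, 1.97]

[0.0, 1.61, 0.0, 0.0, 2.66, 1.97]


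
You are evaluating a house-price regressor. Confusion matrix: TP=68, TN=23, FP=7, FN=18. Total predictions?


Total = TP + TN + FP + FN
= 68 + 23 + 7 + 18
= 116
(Predicted positive: 75, predicted negative: 41)

116


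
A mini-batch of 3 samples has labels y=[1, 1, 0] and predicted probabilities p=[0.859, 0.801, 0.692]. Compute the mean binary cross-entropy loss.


L[0] = -ln(0.859) = 0.152
L[1] = -ln(0.801) = 0.2219
L[2] = -ln(1-0.692) = -ln(0.308) = 1.1777
mean = (0.152 + 0.2219 + 1.1777)/3 = 0.5172

0.5172


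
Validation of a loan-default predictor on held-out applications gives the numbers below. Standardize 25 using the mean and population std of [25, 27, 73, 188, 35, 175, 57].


μ = 82.8571, σ = 64.4414
z = (25 - 82.8571)/64.4414 = -0.8978

-0.8978


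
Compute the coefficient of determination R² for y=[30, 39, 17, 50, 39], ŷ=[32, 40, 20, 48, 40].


ȳ = 35
SS_res = Σ(y-ŷ)² = 19
SS_tot = Σ(y-ȳ)² = 606
R² = 1 - SS_res/SS_tot = 1 - 0.0314 = 0.9686

0.9686


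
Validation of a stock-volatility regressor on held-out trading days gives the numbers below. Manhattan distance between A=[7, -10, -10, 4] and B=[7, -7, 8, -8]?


d = |7-7| + |-10+ 7| + |-10-8| + |4+ 8|
  = 0 + 3 + 18 + 12
  = 33

33


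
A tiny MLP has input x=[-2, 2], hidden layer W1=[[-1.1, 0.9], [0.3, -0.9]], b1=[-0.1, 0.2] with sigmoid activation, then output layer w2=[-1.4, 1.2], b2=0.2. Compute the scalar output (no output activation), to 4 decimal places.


z1[0] = (-1.1)·(-2) + (0.9)·(2) - 0.1 = 3.9
z1[1] = (0.3)·(-2) + (-0.9)·(2) + 0.2 = -2.2
h = sigmoid(z1) = [0.9802, 0.0998]
output = (-1.4)·(0.9802) + (1.2)·(0.0998) + 0.2 = -1.0525

-1.0525


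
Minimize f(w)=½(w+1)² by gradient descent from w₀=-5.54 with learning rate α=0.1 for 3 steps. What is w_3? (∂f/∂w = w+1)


step 1: grad = -5.54+1 = -4.54; w = -5.54 - 0.1·(-4.54) = -5.086
step 2: grad = -5.086+1 = -4.086; w = -5.086 - 0.1·(-4.086) = -4.6774
step 3: grad = -4.6774+1 = -3.6774; w = -4.6774 - 0.1·(-3.6774) = -4.30966

-4.30966


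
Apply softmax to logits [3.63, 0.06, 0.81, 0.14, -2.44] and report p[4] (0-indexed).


Exponentials: e^3.63=37.7128, e^0.06=1.0618, e^0.81=2.2479, e^0.14=1.1503, e^-2.44=0.0872
Sum = 42.26
Softmax = [0.8924, 0.0251, 0.0532, 0.0272, 0.0021]
p[4] = 0.0872/42.26 = 0.0021

0.0021


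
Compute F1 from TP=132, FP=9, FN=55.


Precision = 132/141 = 0.9362
Recall = 132/187 = 0.7059
F1 = 2·P·R/(P+R) = 2·TP/(2·TP+FP+FN) = 264/(264+9+55) = 264/328 = 0.8049

0.8049


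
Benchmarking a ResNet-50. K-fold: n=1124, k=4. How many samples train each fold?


Fold size = 1124/4 = 281
Training per fold = 1124 - 281 = 843

843


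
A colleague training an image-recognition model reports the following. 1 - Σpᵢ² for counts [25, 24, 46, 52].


Probabilities: [25/147, 24/147, 46/147, 52/147] ≈ [0.1701, 0.1633, 0.3129, 0.3537]
Σpᵢ² = (625 + 576 + 2116 + 2704)/147² = 6021/21609
Gini = 1 - Σpᵢ² = 1 - 6021/21609 = 0.7214

0.7214


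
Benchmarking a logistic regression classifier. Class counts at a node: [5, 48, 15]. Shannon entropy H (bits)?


Probabilities: [5/68, 48/68, 15/68] ≈ [0.0735, 0.7059, 0.2206]
H = -((5/68)·log₂(5/68) + (48/68)·log₂(48/68) + (15/68)·log₂(15/68))
  = 1.1126 bits

1.1126 bits


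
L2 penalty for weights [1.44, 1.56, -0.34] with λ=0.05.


‖w‖₂² = (1.44)² + (1.56)² + (-0.34)²
     = 2.0736 + 2.4336 + 0.1156
     = 4.6228
λ·‖w‖₂² = 0.05·4.6228 = 0.23114

0.23114


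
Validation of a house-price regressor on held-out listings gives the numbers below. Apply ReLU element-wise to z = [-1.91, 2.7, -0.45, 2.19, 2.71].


ReLU(-1.91) = max(0, -1.91) = 0.0
ReLU(2.7) = max(0, 2.7) = 2.7
ReLU(-0.45) = max(0, -0.45) = 0.0
ReLU(2.19) = max(0, 2.19) = 2.19
ReLU(2.71) = max(0, 2.71) = 2.71
result = [0.0, 2.7, 0.0, 2.19, 2.71]

[0.0, 2.7, 0.0, 2.19, 2.71]


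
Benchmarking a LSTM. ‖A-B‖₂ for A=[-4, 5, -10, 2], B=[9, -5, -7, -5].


d = √((-4-9)² + (5+ 5)² + (-10+ 7)² + (2+ 5)²)
  = √(169 + 100 + 9 + 49)
  = √327 = 18.0831

18.0831


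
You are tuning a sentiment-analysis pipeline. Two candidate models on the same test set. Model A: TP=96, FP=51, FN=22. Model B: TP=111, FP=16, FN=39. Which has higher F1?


Model A: P=96/147=0.6531, R=96/118=0.8136, F1=2PR/(P+R)=2TP/(2TP+FP+FN)=192/265=0.7245
Model B: P=111/127=0.874, R=111/150=0.74, F1=2PR/(P+R)=2TP/(2TP+FP+FN)=222/277=0.8014
0.7245 < 0.8014 → Model B

Model B


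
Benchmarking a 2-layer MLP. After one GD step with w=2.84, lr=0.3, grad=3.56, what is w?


w_new = w - α·∇
= 2.84 - 0.3·3.56
= 2.84 - 1.068
= 1.772

1.772


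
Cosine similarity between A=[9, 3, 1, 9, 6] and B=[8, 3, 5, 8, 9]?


A·B = 9·8 + 3·3 + 1·5 + 9·8 + 6·9 = 212
‖A‖ = √208 = 14.4222, ‖B‖ = √243 = 15.5885
cos = 212/(√208·√243) = 212/√50544 = 0.943

0.943


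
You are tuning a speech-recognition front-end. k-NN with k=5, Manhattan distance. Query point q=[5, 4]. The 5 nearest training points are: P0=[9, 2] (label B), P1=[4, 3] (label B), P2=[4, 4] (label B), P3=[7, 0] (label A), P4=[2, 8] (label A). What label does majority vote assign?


d(q,P0) = 6  (label B)
d(q,P1) = 2  (label B)
d(q,P2) = 1  (label B)
d(q,P3) = 6  (label A)
d(q,P4) = 7  (label A)
Votes: A=2, B=3
Majority → B

B


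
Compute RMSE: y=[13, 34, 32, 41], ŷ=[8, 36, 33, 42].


MSE = 31/4 = 7.75
RMSE = √(31/4) = 2.7839

2.7839


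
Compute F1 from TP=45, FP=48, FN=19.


Precision = 45/93 = 0.4839
Recall = 45/64 = 0.7031
F1 = 2·P·R/(P+R) = 2·TP/(2·TP+FP+FN) = 90/(90+48+19) = 90/157 = 0.5732

0.5732


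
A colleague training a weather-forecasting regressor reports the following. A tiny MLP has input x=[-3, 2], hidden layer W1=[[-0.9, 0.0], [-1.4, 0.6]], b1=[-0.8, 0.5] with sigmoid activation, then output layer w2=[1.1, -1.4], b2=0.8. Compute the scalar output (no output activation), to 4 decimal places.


z1[0] = (-0.9)·(-3) + (0.0)·(2) - 0.8 = 1.9
z1[1] = (-1.4)·(-3) + (0.6)·(2) + 0.5 = 5.9
h = sigmoid(z1) = [0.8699, 0.9973]
output = (1.1)·(0.8699) + (-1.4)·(0.9973) + 0.8 = 0.3607

0.3607


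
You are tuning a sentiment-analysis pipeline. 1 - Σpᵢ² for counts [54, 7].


Probabilities: [54/61, 7/61] ≈ [0.8852, 0.1148]
Σpᵢ² = (2916 + 49)/61² = 2965/3721
Gini = 1 - Σpᵢ² = 1 - 2965/3721 = 0.2032

0.2032


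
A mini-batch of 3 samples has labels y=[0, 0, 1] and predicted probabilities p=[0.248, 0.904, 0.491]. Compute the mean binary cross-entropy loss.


L[0] = -ln(1-0.248) = -ln(0.752) = 0.285
L[1] = -ln(1-0.904) = -ln(0.096) = 2.3434
L[2] = -ln(0.491) = 0.7113
mean = (0.285 + 2.3434 + 0.7113)/3 = 1.1132

1.1132


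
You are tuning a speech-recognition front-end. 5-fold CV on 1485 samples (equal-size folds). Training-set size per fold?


Fold size = 1485/5 = 297
Training per fold = 1485 - 297 = 1188

1188


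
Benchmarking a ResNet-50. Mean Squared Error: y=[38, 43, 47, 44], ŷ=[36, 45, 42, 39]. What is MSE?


Squared errors: (38-36)²=4, (43-45)²=4, (47-42)²=25, (44-39)²=25
Sum = 58
MSE = 58/4 = 29/2

29/2


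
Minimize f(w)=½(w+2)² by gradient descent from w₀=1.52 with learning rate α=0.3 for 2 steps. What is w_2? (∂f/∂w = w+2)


step 1: grad = 1.52+2 = 3.52; w = 1.52 - 0.3·(3.52) = 0.464
step 2: grad = 0.464+2 = 2.464; w = 0.464 - 0.3·(2.464) = -0.2752

-0.2752


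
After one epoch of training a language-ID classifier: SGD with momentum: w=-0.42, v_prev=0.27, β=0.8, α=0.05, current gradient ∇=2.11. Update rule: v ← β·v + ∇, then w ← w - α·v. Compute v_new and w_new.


v_new = 0.8·0.27 + 2.11 = 0.216 + 2.11 = 2.326
w_new = -0.42 - 0.05·2.326 = -0.42 - 0.1163 = -0.5363

v_new=2.326, w_new=-0.5363


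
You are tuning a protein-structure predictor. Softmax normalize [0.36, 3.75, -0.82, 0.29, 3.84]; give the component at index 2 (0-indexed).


Exponentials: e^0.36=1.4333, e^3.75=42.5211, e^-0.82=0.4404, e^0.29=1.3364, e^3.84=46.5255
Sum = 92.2567
Softmax = [0.0155, 0.4609, 0.0048, 0.0145, 0.5043]
p[2] = 0.4404/92.2567 = 0.0048

0.0048


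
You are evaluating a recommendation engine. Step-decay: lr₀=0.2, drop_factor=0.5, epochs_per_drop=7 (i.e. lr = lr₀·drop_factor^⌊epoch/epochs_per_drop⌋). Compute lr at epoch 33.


n_drops = ⌊33/7⌋ = 4
lr = 0.2·0.5^4 = 0.2·0.0625 = 0.0125

0.0125


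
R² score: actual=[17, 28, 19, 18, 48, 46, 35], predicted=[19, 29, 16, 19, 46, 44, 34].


ȳ = 30.1429
SS_res = Σ(y-ŷ)² = 24
SS_tot = Σ(y-ȳ)² = 1042.86
R² = 1 - SS_res/SS_tot = 1 - 0.023 = 0.977

0.977


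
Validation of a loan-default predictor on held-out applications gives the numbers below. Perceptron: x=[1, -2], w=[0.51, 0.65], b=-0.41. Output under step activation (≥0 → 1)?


z = (1)·(0.51) + (-2)·(0.65) - 0.41
  = -1.2
step(z) = 0 (z<0)

0


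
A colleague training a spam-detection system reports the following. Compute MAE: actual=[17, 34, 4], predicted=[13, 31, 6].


Absolute errors: |17-13|=4, |34-31|=3, |4-6|=2
Sum = 9
MAE = 9/3 = 3

3


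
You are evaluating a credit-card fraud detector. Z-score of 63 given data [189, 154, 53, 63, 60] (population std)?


μ = 103.8, σ = 56.4673
z = (63 - 103.8)/56.4673 = -0.7225

-0.7225


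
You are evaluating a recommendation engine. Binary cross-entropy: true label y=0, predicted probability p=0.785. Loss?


BCE = -[y·ln(p) + (1-y)·ln(1-p)]
= -0 - 1·ln(1-0.785)
= -ln(0.215) = 1.5371

1.5371


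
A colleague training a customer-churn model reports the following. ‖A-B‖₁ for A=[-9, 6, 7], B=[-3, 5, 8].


d = |-9+ 3| + |6-5| + |7-8|
  = 6 + 1 + 1
  = 8

8


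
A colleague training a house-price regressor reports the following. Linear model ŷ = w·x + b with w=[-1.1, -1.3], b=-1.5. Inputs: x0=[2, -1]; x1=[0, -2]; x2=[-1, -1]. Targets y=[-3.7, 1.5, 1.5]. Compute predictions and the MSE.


ŷ0 = (-1.1)·(2) + (-1.3)·(-1) - 1.5 = -2.4
ŷ1 = (-1.1)·(0) + (-1.3)·(-2) - 1.5 = 1.1
ŷ2 = (-1.1)·(-1) + (-1.3)·(-1) - 1.5 = 0.9
errors² = [1.69, 0.16, 0.36]
MSE = 2.2100/3 = 0.7367

0.7367


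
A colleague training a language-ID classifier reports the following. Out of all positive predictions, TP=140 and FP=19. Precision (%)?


Precision = TP/(TP+FP)
= 140/(140+19)
= 140/159 = 88.05%

88.05%


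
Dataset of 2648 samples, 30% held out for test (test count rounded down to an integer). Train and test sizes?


Test = ⌊2648·30/100⌋ = 794
Train = 2648 - 794 = 1854

Train: 1854, Test: 794


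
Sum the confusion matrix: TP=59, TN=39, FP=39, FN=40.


Total = TP + TN + FP + FN
= 59 + 39 + 39 + 40
= 177
(Predicted positive: 98, predicted negative: 79)

177


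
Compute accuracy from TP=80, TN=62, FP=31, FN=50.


Accuracy = (TP+TN)/(TP+TN+FP+FN)
= (80+62)/(223)
= 142/223 = 63.68%

63.68%


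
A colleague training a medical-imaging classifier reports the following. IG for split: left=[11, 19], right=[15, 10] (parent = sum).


Parent = [26, 29], H_parent = 0.9979
H_left = 0.9481 (n=30), H_right = 0.971 (n=25)
H_children = (30/55)·0.9481 + (25/55)·0.971 = 0.9585
IG = 0.9979 - 0.9585 = 0.0394

0.0394


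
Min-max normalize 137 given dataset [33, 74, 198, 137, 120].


min=33, max=198
(137-33)/(198-33) = 104/165 = 0.6303

0.6303


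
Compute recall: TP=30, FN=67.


Recall = TP/(TP+FN)
= 30/(30+67)
= 30/97 = 30.93%

30.93%


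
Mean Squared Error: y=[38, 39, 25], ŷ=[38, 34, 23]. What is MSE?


Squared errors: (38-38)²=0, (39-34)²=25, (25-23)²=4
Sum = 29
MSE = 29/3 = 29/3

29/3


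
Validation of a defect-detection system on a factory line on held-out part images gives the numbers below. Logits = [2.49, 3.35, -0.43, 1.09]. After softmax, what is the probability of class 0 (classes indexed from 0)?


Exponentials: e^2.49=12.0613, e^3.35=28.5027, e^-0.43=0.6505, e^1.09=2.9743
Sum = 44.1888
Softmax = [0.2729, 0.645, 0.0147, 0.0673]
p[0] = 12.0613/44.1888 = 0.2729

0.2729


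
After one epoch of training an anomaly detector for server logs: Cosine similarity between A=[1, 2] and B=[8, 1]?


A·B = 1·8 + 2·1 = 10
‖A‖ = √5 = 2.2361, ‖B‖ = √65 = 8.0623
cos = 10/(√5·√65) = 10/√325 = 0.5547

0.5547


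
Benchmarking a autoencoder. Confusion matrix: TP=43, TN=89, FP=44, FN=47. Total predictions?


Total = TP + TN + FP + FN
= 43 + 89 + 44 + 47
= 223
(Predicted positive: 87, predicted negative: 136)

223


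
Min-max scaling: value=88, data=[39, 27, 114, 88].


min=27, max=114
(88-27)/(114-27) = 61/87 = 0.7011

0.7011


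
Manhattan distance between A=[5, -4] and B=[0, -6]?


d = |5-0| + |-4+ 6|
  = 5 + 2
  = 7

7


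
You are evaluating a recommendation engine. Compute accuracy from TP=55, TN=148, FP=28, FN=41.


Accuracy = (TP+TN)/(TP+TN+FP+FN)
= (55+148)/(272)
= 203/272 = 74.63%

74.63%


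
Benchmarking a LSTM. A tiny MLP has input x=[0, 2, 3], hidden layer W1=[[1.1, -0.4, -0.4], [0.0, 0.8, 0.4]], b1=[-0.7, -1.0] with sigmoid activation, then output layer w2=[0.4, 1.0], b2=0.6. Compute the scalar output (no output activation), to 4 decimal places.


z1[0] = (1.1)·(0) + (-0.4)·(2) + (-0.4)·(3) - 0.7 = -2.7
z1[1] = (0.0)·(0) + (0.8)·(2) + (0.4)·(3) - 1.0 = 1.8
h = sigmoid(z1) = [0.063, 0.8581]
output = (0.4)·(0.063) + (1.0)·(0.8581) + 0.6 = 1.4833

1.4833


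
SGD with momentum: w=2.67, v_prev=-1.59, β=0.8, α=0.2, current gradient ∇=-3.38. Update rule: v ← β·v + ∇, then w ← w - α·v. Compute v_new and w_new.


v_new = 0.8·-1.59 - 3.38 = -1.272 - 3.38 = -4.652
w_new = 2.67 - 0.2·-4.652 = 2.67 + 0.9304 = 3.6004

v_new=-4.652, w_new=3.6004


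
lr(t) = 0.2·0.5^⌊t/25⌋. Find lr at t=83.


n_drops = ⌊83/25⌋ = 3
lr = 0.2·0.5^3 = 0.2·0.125 = 0.025

0.025


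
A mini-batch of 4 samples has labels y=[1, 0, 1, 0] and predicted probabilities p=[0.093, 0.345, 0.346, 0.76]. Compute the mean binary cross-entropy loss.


L[0] = -ln(0.093) = 2.3752
L[1] = -ln(1-0.345) = -ln(0.655) = 0.4231
L[2] = -ln(0.346) = 1.0613
L[3] = -ln(1-0.76) = -ln(0.24) = 1.4271
mean = (2.3752 + 0.4231 + 1.0613 + 1.4271)/4 = 1.3217

1.3217


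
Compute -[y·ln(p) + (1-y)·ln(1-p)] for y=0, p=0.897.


BCE = -[y·ln(p) + (1-y)·ln(1-p)]
= -0 - 1·ln(1-0.897)
= -ln(0.103) = 2.273

2.273


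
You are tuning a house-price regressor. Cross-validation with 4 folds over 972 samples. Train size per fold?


Fold size = 972/4 = 243
Training per fold = 972 - 243 = 729

729


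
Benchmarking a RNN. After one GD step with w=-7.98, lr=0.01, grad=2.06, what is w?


w_new = w - α·∇
= -7.98 - 0.01·2.06
= -7.98 - 0.0206
= -8.0006

-8.0006


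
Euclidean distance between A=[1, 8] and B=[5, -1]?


d = √((1-5)² + (8+ 1)²)
  = √(16 + 81)
  = √97 = 9.8489

9.8489


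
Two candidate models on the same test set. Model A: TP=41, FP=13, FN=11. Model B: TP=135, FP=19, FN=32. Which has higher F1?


Model A: P=41/54=0.7593, R=41/52=0.7885, F1=2PR/(P+R)=2TP/(2TP+FP+FN)=82/106=0.7736
Model B: P=135/154=0.8766, R=135/167=0.8084, F1=2PR/(P+R)=2TP/(2TP+FP+FN)=270/321=0.8411
0.7736 < 0.8411 → Model B

Model B


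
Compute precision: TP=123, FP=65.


Precision = TP/(TP+FP)
= 123/(123+65)
= 123/188 = 65.43%

65.43%


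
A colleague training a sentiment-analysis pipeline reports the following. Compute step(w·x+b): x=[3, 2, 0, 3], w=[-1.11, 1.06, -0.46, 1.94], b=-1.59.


z = (3)·(-1.11) + (2)·(1.06) + (0)·(-0.46) + (3)·(1.94) - 1.59
  = 3.02
step(z) = 1 (z≥0)

1


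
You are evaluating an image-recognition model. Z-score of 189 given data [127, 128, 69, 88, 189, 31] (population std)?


μ = 105.3333, σ = 50.2151
z = (189 - 105.3333)/50.2151 = 1.6662

1.6662


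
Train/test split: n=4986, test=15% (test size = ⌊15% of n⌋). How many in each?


Test = ⌊4986·15/100⌋ = 747
Train = 4986 - 747 = 4239

Train: 4239, Test: 747


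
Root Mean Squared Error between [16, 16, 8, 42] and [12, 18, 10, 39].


MSE = 33/4 = 8.25
RMSE = √(33/4) = 2.8723

2.8723


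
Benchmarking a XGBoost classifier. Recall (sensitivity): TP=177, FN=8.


Recall = TP/(TP+FN)
= 177/(177+8)
= 177/185 = 95.68%

95.68%


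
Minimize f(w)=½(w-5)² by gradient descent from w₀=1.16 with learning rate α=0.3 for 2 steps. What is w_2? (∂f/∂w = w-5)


step 1: grad = 1.16-5 = -3.84; w = 1.16 - 0.3·(-3.84) = 2.312
step 2: grad = 2.312-5 = -2.688; w = 2.312 - 0.3·(-2.688) = 3.1184

3.1184


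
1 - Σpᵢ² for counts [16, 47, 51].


Probabilities: [16/114, 47/114, 51/114] ≈ [0.1404, 0.4123, 0.4474]
Σpᵢ² = (256 + 2209 + 2601)/114² = 5066/12996
Gini = 1 - Σpᵢ² = 1 - 5066/12996 = 0.6102

0.6102


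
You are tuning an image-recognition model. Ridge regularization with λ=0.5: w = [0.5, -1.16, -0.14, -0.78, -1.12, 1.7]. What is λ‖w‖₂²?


‖w‖₂² = (0.5)² + (-1.16)² + (-0.14)² + (-0.78)² + (-1.12)² + (1.7)²
     = 0.25 + 1.3456 + 0.0196 + 0.6084 + 1.2544 + 2.89
     = 6.368
λ·‖w‖₂² = 0.5·6.368 = 3.184

3.184


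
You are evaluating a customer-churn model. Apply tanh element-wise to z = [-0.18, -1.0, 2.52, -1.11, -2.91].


tanh(-0.18) = -0.1781
tanh(-1.0) = -0.7616
tanh(2.52) = 0.9871
tanh(-1.11) = -0.8041
tanh(-2.91) = -0.9941
result = [-0.1781, -0.7616, 0.9871, -0.8041, -0.9941]

[-0.1781, -0.7616, 0.9871, -0.8041, -0.9941]


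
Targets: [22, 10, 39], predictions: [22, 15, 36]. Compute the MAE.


Absolute errors: |22-22|=0, |10-15|=5, |39-36|=3
Sum = 8
MAE = 8/3 = 8/3

8/3


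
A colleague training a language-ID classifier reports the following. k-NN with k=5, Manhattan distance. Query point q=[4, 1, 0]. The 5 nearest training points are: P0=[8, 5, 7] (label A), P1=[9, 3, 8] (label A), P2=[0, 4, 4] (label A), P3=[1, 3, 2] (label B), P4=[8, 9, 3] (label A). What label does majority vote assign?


d(q,P0) = 15  (label A)
d(q,P1) = 15  (label A)
d(q,P2) = 11  (label A)
d(q,P3) = 7  (label B)
d(q,P4) = 15  (label A)
Votes: A=4, B=1
Majority → A

A


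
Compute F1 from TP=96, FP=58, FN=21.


Precision = 96/154 = 0.6234
Recall = 96/117 = 0.8205
F1 = 2·P·R/(P+R) = 2·TP/(2·TP+FP+FN) = 192/(192+58+21) = 192/271 = 0.7085

0.7085


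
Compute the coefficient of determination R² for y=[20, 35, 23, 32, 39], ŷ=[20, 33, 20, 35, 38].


ȳ = 29.8
SS_res = Σ(y-ŷ)² = 23
SS_tot = Σ(y-ȳ)² = 258.8
R² = 1 - SS_res/SS_tot = 1 - 0.0889 = 0.9111

0.9111


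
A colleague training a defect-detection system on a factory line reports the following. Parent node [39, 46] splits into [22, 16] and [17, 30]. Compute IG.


Parent = [39, 46], H_parent = 0.9951
H_left = 0.9819 (n=38), H_right = 0.9441 (n=47)
H_children = (38/85)·0.9819 + (47/85)·0.9441 = 0.961
IG = 0.9951 - 0.961 = 0.0341

0.0341


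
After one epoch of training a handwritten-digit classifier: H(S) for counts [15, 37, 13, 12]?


Probabilities: [15/77, 37/77, 13/77, 12/77] ≈ [0.1948, 0.4805, 0.1688, 0.1558]
H = -((15/77)·log₂(15/77) + (37/77)·log₂(37/77) + (13/77)·log₂(13/77) + (12/77)·log₂(12/77))
  = 1.819 bits

1.819 bits


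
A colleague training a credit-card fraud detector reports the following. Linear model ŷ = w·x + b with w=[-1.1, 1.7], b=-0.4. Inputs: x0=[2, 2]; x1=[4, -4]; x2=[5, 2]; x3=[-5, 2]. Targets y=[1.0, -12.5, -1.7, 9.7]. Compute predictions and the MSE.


ŷ0 = (-1.1)·(2) + (1.7)·(2) - 0.4 = 0.8
ŷ1 = (-1.1)·(4) + (1.7)·(-4) - 0.4 = -11.6
ŷ2 = (-1.1)·(5) + (1.7)·(2) - 0.4 = -2.5
ŷ3 = (-1.1)·(-5) + (1.7)·(2) - 0.4 = 8.5
errors² = [0.04, 0.81, 0.64, 1.44]
MSE = 2.9300/4 = 0.7325

0.7325


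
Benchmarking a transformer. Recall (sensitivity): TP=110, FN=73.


Recall = TP/(TP+FN)
= 110/(110+73)
= 110/183 = 60.11%

60.11%


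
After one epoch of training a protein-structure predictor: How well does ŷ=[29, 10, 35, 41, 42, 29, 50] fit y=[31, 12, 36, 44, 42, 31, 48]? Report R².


ȳ = 34.8571
SS_res = Σ(y-ŷ)² = 26
SS_tot = Σ(y-ȳ)² = 860.86
R² = 1 - SS_res/SS_tot = 1 - 0.0302 = 0.9698

0.9698


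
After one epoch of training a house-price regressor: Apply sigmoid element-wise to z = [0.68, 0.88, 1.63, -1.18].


σ(0.68) = 1/(1+e^-0.68) = 0.6637
σ(0.88) = 1/(1+e^-0.88) = 0.7068
σ(1.63) = 1/(1+e^-1.63) = 0.8362
σ(-1.18) = 1/(1+e^1.18) = 0.2351
result = [0.6637, 0.7068, 0.8362, 0.2351]

[0.6637, 0.7068, 0.8362, 0.2351]


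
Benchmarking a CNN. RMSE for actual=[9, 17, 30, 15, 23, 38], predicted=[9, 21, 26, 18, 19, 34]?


MSE = 73/6 = 12.1667
RMSE = √(73/6) = 3.4881

3.4881


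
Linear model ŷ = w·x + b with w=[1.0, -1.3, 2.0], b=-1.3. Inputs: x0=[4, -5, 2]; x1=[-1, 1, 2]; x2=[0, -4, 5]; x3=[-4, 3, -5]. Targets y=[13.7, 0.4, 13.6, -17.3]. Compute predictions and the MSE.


ŷ0 = (1.0)·(4) + (-1.3)·(-5) + (2.0)·(2) - 1.3 = 13.2
ŷ1 = (1.0)·(-1) + (-1.3)·(1) + (2.0)·(2) - 1.3 = 0.4
ŷ2 = (1.0)·(0) + (-1.3)·(-4) + (2.0)·(5) - 1.3 = 13.9
ŷ3 = (1.0)·(-4) + (-1.3)·(3) + (2.0)·(-5) - 1.3 = -19.2
errors² = [0.25, 0.0, 0.09, 3.61]
MSE = 3.9500/4 = 0.9875

0.9875


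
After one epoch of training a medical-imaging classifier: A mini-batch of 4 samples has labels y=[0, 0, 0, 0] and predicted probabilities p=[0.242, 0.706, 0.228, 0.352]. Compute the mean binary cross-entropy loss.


L[0] = -ln(1-0.242) = -ln(0.758) = 0.2771
L[1] = -ln(1-0.706) = -ln(0.294) = 1.2242
L[2] = -ln(1-0.228) = -ln(0.772) = 0.2588
L[3] = -ln(1-0.352) = -ln(0.648) = 0.4339
mean = (0.2771 + 1.2242 + 0.2588 + 0.4339)/4 = 0.5485

0.5485


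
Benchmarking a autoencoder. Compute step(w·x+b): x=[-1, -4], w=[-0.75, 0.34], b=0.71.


z = (-1)·(-0.75) + (-4)·(0.34) + 0.71
  = 0.1
step(z) = 1 (z≥0)

1


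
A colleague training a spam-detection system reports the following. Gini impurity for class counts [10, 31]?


Probabilities: [10/41, 31/41] ≈ [0.2439, 0.7561]
Σpᵢ² = (100 + 961)/41² = 1061/1681
Gini = 1 - Σpᵢ² = 1 - 1061/1681 = 0.3688

0.3688


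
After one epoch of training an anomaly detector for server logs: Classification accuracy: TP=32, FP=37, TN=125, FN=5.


Accuracy = (TP+TN)/(TP+TN+FP+FN)
= (32+125)/(199)
= 157/199 = 78.89%

78.89%


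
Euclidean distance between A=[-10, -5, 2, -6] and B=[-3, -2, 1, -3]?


d = √((-10+ 3)² + (-5+ 2)² + (2-1)² + (-6+ 3)²)
  = √(49 + 9 + 1 + 9)
  = √68 = 8.2462

8.2462


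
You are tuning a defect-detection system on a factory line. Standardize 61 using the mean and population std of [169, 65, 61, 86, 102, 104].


μ = 97.8333, σ = 35.8116
z = (61 - 97.8333)/35.8116 = -1.0285

-1.0285


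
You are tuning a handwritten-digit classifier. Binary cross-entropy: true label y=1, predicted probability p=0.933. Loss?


BCE = -[y·ln(p) + (1-y)·ln(1-p)]
= -1·ln(0.933) - 0
= -ln(0.933) = 0.0694

0.0694


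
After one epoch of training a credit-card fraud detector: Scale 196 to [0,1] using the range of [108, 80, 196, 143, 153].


min=80, max=196
(196-80)/(196-80) = 116/116 = 1.0

1.0


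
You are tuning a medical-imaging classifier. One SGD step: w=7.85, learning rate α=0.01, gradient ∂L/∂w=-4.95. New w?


w_new = w - α·∇
= 7.85 - 0.01·-4.95
= 7.85 + 0.0495
= 7.8995

7.8995


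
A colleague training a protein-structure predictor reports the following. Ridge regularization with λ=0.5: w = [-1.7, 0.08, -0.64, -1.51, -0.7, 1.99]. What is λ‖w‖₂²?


‖w‖₂² = (-1.7)² + (0.08)² + (-0.64)² + (-1.51)² + (-0.7)² + (1.99)²
     = 2.89 + 0.0064 + 0.4096 + 2.2801 + 0.49 + 3.9601
     = 10.0362
λ·‖w‖₂² = 0.5·10.0362 = 5.0181

5.0181


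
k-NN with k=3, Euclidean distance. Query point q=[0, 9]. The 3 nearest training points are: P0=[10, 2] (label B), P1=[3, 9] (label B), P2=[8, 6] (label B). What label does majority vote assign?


d(q,P0) = 12.2066  (label B)
d(q,P1) = 3.0  (label B)
d(q,P2) = 8.544  (label B)
Votes: A=0, B=3
Majority → B

B


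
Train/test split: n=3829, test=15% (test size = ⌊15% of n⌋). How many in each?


Test = ⌊3829·15/100⌋ = 574
Train = 3829 - 574 = 3255

Train: 3255, Test: 574


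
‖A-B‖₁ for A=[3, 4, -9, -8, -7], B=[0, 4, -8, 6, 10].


d = |3-0| + |4-4| + |-9+ 8| + |-8-6| + |-7-10|
  = 3 + 0 + 1 + 14 + 17
  = 35

35


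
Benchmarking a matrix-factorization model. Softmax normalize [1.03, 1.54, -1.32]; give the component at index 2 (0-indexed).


Exponentials: e^1.03=2.8011, e^1.54=4.6646, e^-1.32=0.2671
Sum = 7.7328
Softmax = [0.3622, 0.6032, 0.0345]
p[2] = 0.2671/7.7328 = 0.0345

0.0345


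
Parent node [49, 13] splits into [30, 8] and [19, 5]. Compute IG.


Parent = [49, 13], H_parent = 0.7409
H_left = 0.7425 (n=38), H_right = 0.7383 (n=24)
H_children = (38/62)·0.7425 + (24/62)·0.7383 = 0.7409
IG = 0.7409 - 0.7409 = 0.0

0.0


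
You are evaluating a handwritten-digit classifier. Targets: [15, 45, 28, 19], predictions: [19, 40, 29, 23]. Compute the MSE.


Squared errors: (15-19)²=16, (45-40)²=25, (28-29)²=1, (19-23)²=16
Sum = 58
MSE = 58/4 = 29/2

29/2


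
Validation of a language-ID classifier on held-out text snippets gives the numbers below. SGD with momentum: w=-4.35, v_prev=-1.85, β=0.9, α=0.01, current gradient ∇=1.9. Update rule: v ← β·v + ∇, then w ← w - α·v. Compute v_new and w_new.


v_new = 0.9·-1.85 + 1.9 = -1.665 + 1.9 = 0.235
w_new = -4.35 - 0.01·0.235 = -4.35 - 0.00235 = -4.35235

v_new=0.235, w_new=-4.35235


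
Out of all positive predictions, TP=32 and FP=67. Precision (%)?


Precision = TP/(TP+FP)
= 32/(32+67)
= 32/99 = 32.32%

32.32%


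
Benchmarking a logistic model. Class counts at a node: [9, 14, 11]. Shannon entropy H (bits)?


Probabilities: [9/34, 14/34, 11/34] ≈ [0.2647, 0.4118, 0.3235]
H = -((9/34)·log₂(9/34) + (14/34)·log₂(14/34) + (11/34)·log₂(11/34))
  = 1.5614 bits

1.5614 bits


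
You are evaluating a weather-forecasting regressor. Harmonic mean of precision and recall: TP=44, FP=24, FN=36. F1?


Precision = 44/68 = 0.6471
Recall = 44/80 = 0.55
F1 = 2·P·R/(P+R) = 2·TP/(2·TP+FP+FN) = 88/(88+24+36) = 88/148 = 0.5946

0.5946


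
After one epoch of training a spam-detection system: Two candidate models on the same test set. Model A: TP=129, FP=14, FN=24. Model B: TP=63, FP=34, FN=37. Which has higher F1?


Model A: P=129/143=0.9021, R=129/153=0.8431, F1=2PR/(P+R)=2TP/(2TP+FP+FN)=258/296=0.8716
Model B: P=63/97=0.6495, R=63/100=0.63, F1=2PR/(P+R)=2TP/(2TP+FP+FN)=126/197=0.6396
0.8716 > 0.6396 → Model A

Model A


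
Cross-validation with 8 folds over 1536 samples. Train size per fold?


Fold size = 1536/8 = 192
Training per fold = 1536 - 192 = 1344

1344


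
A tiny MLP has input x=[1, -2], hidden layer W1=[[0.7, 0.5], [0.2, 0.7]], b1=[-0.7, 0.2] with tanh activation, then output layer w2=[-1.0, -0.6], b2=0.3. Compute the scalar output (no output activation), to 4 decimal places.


z1[0] = (0.7)·(1) + (0.5)·(-2) - 0.7 = -1.0
z1[1] = (0.2)·(1) + (0.7)·(-2) + 0.2 = -1.0
h = tanh(z1) = [-0.7616, -0.7616]
output = (-1.0)·(-0.7616) + (-0.6)·(-0.7616) + 0.3 = 1.5186

1.5186


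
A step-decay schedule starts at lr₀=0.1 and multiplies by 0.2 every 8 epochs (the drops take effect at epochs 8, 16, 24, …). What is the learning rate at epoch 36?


n_drops = ⌊36/8⌋ = 4
lr = 0.1·0.2^4 = 0.1·0.0016 = 0.00016

0.00016


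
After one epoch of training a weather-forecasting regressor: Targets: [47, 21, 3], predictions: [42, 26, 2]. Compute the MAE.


Absolute errors: |47-42|=5, |21-26|=5, |3-2|=1
Sum = 11
MAE = 11/3 = 11/3

11/3


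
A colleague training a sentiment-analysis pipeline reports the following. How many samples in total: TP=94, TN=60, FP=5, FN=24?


Total = TP + TN + FP + FN
= 94 + 60 + 5 + 24
= 183
(Predicted positive: 99, predicted negative: 84)

183


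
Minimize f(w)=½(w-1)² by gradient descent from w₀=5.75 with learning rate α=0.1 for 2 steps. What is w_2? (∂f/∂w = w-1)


step 1: grad = 5.75-1 = 4.75; w = 5.75 - 0.1·(4.75) = 5.275
step 2: grad = 5.275-1 = 4.275; w = 5.275 - 0.1·(4.275) = 4.8475

4.8475


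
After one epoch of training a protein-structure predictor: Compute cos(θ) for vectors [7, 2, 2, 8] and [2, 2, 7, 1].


A·B = 7·2 + 2·2 + 2·7 + 8·1 = 40
‖A‖ = √121 = 11, ‖B‖ = √58 = 7.6158
cos = 40/(√121·√58) = 40/√7018 = 0.4775

0.4775


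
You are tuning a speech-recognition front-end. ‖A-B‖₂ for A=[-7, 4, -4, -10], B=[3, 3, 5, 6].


d = √((-7-3)² + (4-3)² + (-4-5)² + (-10-6)²)
  = √(100 + 1 + 81 + 256)
  = √438 = 20.9284

20.9284


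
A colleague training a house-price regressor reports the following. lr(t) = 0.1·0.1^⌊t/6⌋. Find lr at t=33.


n_drops = ⌊33/6⌋ = 5
lr = 0.1·0.1^5 = 0.1·0.00001 = 0.000001

0.000001


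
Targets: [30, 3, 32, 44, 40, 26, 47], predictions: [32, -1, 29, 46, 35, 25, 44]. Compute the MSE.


Squared errors: (30-32)²=4, (3+ 1)²=16, (32-29)²=9, (44-46)²=4, (40-35)²=25, (26-25)²=1, (47-44)²=9
Sum = 68
MSE = 68/7 = 68/7

68/7


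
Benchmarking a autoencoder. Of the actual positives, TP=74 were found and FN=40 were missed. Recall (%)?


Recall = TP/(TP+FN)
= 74/(74+40)
= 74/114 = 64.91%

64.91%


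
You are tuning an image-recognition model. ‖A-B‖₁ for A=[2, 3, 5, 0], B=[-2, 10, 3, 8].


d = |2+ 2| + |3-10| + |5-3| + |0-8|
  = 4 + 7 + 2 + 8
  = 21

21


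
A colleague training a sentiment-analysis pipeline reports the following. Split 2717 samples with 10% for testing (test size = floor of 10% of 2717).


Test = ⌊2717·10/100⌋ = 271
Train = 2717 - 271 = 2446

Train: 2446, Test: 271


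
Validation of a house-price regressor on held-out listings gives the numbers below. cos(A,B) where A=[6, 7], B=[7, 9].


A·B = 6·7 + 7·9 = 105
‖A‖ = √85 = 9.2195, ‖B‖ = √130 = 11.4018
cos = 105/(√85·√130) = 105/√11050 = 0.9989

0.9989


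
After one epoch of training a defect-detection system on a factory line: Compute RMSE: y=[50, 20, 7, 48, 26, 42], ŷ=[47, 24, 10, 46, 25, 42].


MSE = 39/6 = 6.5
RMSE = √(39/6) = 2.5495

2.5495


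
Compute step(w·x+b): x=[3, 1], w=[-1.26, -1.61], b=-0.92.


z = (3)·(-1.26) + (1)·(-1.61) - 0.92
  = -6.31
step(z) = 0 (z<0)

0


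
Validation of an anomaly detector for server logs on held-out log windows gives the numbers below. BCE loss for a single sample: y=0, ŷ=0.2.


BCE = -[y·ln(p) + (1-y)·ln(1-p)]
= -0 - 1·ln(1-0.2)
= -ln(0.8) = 0.2231

0.2231


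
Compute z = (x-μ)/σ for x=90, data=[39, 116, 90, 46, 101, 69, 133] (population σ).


μ = 84.8571, σ = 32.599
z = (90 - 84.8571)/32.599 = 0.1578

0.1578


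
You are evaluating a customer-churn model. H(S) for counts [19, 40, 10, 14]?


Probabilities: [19/83, 40/83, 10/83, 14/83] ≈ [0.2289, 0.4819, 0.1205, 0.1687]
H = -((19/83)·log₂(19/83) + (40/83)·log₂(40/83) + (10/83)·log₂(10/83) + (14/83)·log₂(14/83))
  = 1.7954 bits

1.7954 bits


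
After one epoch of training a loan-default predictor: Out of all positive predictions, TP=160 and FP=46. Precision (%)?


Precision = TP/(TP+FP)
= 160/(160+46)
= 160/206 = 77.67%

77.67%


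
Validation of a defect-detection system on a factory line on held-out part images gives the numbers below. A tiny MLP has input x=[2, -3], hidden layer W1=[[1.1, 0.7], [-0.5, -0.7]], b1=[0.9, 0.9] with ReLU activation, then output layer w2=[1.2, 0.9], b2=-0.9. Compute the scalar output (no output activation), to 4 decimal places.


z1[0] = (1.1)·(2) + (0.7)·(-3) + 0.9 = 1.0
z1[1] = (-0.5)·(2) + (-0.7)·(-3) + 0.9 = 2.0
h = ReLU(z1) = [1.0, 2.0]
output = (1.2)·(1.0) + (0.9)·(2.0) - 0.9 = 2.1

2.1


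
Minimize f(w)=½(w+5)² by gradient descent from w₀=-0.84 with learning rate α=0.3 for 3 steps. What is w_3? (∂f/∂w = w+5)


step 1: grad = -0.84+5 = 4.16; w = -0.84 - 0.3·(4.16) = -2.088
step 2: grad = -2.088+5 = 2.912; w = -2.088 - 0.3·(2.912) = -2.9616
step 3: grad = -2.9616+5 = 2.0384; w = -2.9616 - 0.3·(2.0384) = -3.57312

-3.57312


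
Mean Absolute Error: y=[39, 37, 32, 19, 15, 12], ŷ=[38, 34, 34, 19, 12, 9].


Absolute errors: |39-38|=1, |37-34|=3, |32-34|=2, |19-19|=0, |15-12|=3, |12-9|=3
Sum = 12
MAE = 12/6 = 2

2


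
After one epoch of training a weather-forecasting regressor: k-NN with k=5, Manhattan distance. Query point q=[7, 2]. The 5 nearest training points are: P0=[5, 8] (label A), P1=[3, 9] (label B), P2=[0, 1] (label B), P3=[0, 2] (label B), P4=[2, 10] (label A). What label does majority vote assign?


d(q,P0) = 8  (label A)
d(q,P1) = 11  (label B)
d(q,P2) = 8  (label B)
d(q,P3) = 7  (label B)
d(q,P4) = 13  (label A)
Votes: A=2, B=3
Majority → B

B


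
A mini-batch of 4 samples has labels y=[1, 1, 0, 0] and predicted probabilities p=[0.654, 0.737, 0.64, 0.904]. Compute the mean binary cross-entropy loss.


L[0] = -ln(0.654) = 0.4246
L[1] = -ln(0.737) = 0.3052
L[2] = -ln(1-0.64) = -ln(0.36) = 1.0217
L[3] = -ln(1-0.904) = -ln(0.096) = 2.3434
mean = (0.4246 + 0.3052 + 1.0217 + 2.3434)/4 = 1.0237

1.0237


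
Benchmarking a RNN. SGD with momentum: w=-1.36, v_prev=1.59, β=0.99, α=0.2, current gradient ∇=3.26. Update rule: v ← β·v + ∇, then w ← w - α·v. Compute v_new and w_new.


v_new = 0.99·1.59 + 3.26 = 1.5741 + 3.26 = 4.8341
w_new = -1.36 - 0.2·4.8341 = -1.36 - 0.96682 = -2.32682

v_new=4.8341, w_new=-2.32682


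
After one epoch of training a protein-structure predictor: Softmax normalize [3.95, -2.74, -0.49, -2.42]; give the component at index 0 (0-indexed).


Exponentials: e^3.95=51.9354, e^-2.74=0.0646, e^-0.49=0.6126, e^-2.42=0.0889
Sum = 52.7015
Softmax = [0.9855, 0.0012, 0.0116, 0.0017]
p[0] = 51.9354/52.7015 = 0.9855

0.9855
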